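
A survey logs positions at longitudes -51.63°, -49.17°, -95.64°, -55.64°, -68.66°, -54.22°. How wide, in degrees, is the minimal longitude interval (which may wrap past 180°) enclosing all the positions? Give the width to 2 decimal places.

46.47°

Sort the longitudes: -95.64°, -68.66°, -55.64°, -54.22°, -51.63°, -49.17°.
Eastward gaps between consecutive values (wrapping around): 26.98°, 13.02°, 1.42°, 2.59°, 2.46°, 313.53°.
Largest gap = 313.53° ⇒ minimal covering band is its complement: 360° − 313.53° = 46.47°.
Band runs from -95.64° eastward to -49.17°.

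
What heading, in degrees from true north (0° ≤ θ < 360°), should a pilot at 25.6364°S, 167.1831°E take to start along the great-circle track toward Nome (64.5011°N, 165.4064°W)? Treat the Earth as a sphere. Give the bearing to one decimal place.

Δλ = -165.4064 − 167.1831 = -332.5895°; wrapped into (−180°, 180°]: 27.4105°.
θ = atan2( sin Δλ · cos φ₂ , cos φ₁ · sin φ₂ − sin φ₁ · cos φ₂ · cos Δλ )
  = atan2(0.19818, 0.97909) = 11.443° → normalised to [0°, 360°): 11.443°.

11.4°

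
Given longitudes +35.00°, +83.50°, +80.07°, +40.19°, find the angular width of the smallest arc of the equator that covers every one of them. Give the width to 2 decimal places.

48.50°

Sort the longitudes: +35.00°, +40.19°, +80.07°, +83.50°.
Eastward gaps between consecutive values (wrapping around): 5.19°, 39.88°, 3.43°, 311.50°.
Largest gap = 311.50° ⇒ minimal covering band is its complement: 360° − 311.50° = 48.50°.
Band runs from +35.00° eastward to +83.50°.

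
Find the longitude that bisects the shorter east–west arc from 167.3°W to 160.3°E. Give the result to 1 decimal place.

Signed shortest Δλ from -167.3° to +160.3° is -32.4°.
Midpoint longitude = -167.3° + (-32.4°)/2 = -167.3° − 16.2° = -183.5°.
Normalise into (−180°, 180°]: +176.5°.
(The naïve average (-167.3 + +160.3)/2 = -3.5° is on the wrong side of the globe.)

176.5°E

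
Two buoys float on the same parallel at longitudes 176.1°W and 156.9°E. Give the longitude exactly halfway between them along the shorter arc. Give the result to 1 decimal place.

Signed shortest Δλ from -176.1° to +156.9° is -27.0°.
Midpoint longitude = -176.1° + (-27.0°)/2 = -176.1° − 13.5° = -189.6°.
Normalise into (−180°, 180°]: +170.4°.
(The naïve average (-176.1 + +156.9)/2 = -9.6° is on the wrong side of the globe.)

170.4°E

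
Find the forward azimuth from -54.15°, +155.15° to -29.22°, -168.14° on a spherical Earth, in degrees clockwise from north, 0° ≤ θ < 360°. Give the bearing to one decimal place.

Δλ = -168.14 − 155.15 = -323.29°; wrapped into (−180°, 180°]: 36.71°.
θ = atan2( sin Δλ · cos φ₂ , cos φ₁ · sin φ₂ − sin φ₁ · cos φ₂ · cos Δλ )
  = atan2(0.52170, 0.28121) = 61.674° → normalised to [0°, 360°): 61.674°.

61.7°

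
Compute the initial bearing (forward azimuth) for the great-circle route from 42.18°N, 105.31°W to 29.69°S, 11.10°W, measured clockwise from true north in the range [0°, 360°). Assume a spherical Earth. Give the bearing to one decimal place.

Δλ = -11.10 − -105.31 = 94.21°.
θ = atan2( sin Δλ · cos φ₂ , cos φ₁ · sin φ₂ − sin φ₁ · cos φ₂ · cos Δλ )
  = atan2(0.86637, -0.32422) = 110.517° → normalised to [0°, 360°): 110.517°.

110.5°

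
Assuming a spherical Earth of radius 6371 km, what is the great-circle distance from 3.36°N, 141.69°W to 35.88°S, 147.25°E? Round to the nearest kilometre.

8541 km

Δλ = 147.25 − -141.69 = 288.94°; wrapped into (−180°, 180°]: -71.06°.
Δφ = -35.88 − 3.36 = -39.24°.
a = sin²(Δφ/2) + cos φ₁ · cos φ₂ · sin²(Δλ/2) = 0.385907.
c = 2·atan2(√a, √(1−a)) = 1.34058 rad → d = 6371·c ≈ 8540.85 km.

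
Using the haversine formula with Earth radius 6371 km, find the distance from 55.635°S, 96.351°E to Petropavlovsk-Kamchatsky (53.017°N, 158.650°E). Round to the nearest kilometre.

13355 km

Δλ = 158.650 − 96.351 = 62.299°.
Δφ = 53.017 − -55.635 = 108.652°.
a = sin²(Δφ/2) + cos φ₁ · cos φ₂ · sin²(Δλ/2) = 0.750768.
c = 2·atan2(√a, √(1−a)) = 2.09617 rad → d = 6371·c ≈ 13354.70 km.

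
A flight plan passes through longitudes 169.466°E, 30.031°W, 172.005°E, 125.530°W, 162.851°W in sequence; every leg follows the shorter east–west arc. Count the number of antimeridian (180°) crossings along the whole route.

3

Leg 1: +169.466° → -30.031°, shortest Δλ = 160.503° (east) — crosses 180°.
Leg 2: -30.031° → +172.005°, shortest Δλ = -157.964° (west) — crosses 180°.
Leg 3: +172.005° → -125.530°, shortest Δλ = 62.465° (east) — crosses 180°.
Leg 4: -125.530° → -162.851°, shortest Δλ = -37.321° (west) — does not cross 180°.
Total crossings: 3.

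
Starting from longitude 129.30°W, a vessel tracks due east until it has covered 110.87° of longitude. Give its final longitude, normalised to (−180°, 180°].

18.43°W

Start at -129.30°; shift +110.87° → -18.43°.
-18.43° already lies in (−180°, 180°].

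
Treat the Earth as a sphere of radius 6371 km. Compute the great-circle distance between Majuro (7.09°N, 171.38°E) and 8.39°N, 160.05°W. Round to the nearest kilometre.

Δλ = -160.05 − 171.38 = -331.43°; wrapped into (−180°, 180°]: 28.57°.
Δφ = 8.39 − 7.09 = 1.30°.
a = sin²(Δφ/2) + cos φ₁ · cos φ₂ · sin²(Δλ/2) = 0.059900.
c = 2·atan2(√a, √(1−a)) = 0.49451 rad → d = 6371·c ≈ 3150.54 km.

3151 km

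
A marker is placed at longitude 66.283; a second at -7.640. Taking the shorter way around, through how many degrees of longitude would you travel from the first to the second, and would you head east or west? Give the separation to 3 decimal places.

73.923° west

Raw difference: -7.640 − 66.283 = -73.923°.
Normalise into (−180°, 180°]: -73.923° stays -73.923°.
Negative ⇒ the second point lies to the west; separation 73.923°.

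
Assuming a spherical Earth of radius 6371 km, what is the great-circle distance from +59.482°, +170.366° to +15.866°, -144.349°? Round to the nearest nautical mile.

3279 nmi

Δλ = -144.349 − 170.366 = -314.715°; wrapped into (−180°, 180°]: 45.285°.
Δφ = 15.866 − 59.482 = -43.616°.
a = sin²(Δφ/2) + cos φ₁ · cos φ₂ · sin²(Δλ/2) = 0.210405.
c = 2·atan2(√a, √(1−a)) = 0.95306 rad → d = 6371·c ≈ 6071.96 km ≈ 3278.60 nmi.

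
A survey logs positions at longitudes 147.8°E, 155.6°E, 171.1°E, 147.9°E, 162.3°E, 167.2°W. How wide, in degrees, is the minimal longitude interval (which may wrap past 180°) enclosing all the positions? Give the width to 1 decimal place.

45.0°

Sort the longitudes: -167.2°, +147.8°, +147.9°, +155.6°, +162.3°, +171.1°.
Eastward gaps between consecutive values (wrapping around): 315.0°, 0.1°, 7.7°, 6.7°, 8.8°, 21.7°.
Largest gap = 315.0° ⇒ minimal covering band is its complement: 360° − 315.0° = 45.0°.
Band runs from +147.8° eastward to -167.2°, crossing the antimeridian.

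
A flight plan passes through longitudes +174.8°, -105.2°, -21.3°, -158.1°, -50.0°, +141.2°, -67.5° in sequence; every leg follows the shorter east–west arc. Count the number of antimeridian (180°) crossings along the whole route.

3

Leg 1: +174.8° → -105.2°, shortest Δλ = 80.0° (east) — crosses 180°.
Leg 2: -105.2° → -21.3°, shortest Δλ = 83.9° (east) — does not cross 180°.
Leg 3: -21.3° → -158.1°, shortest Δλ = -136.8° (west) — does not cross 180°.
Leg 4: -158.1° → -50.0°, shortest Δλ = 108.1° (east) — does not cross 180°.
Leg 5: -50.0° → +141.2°, shortest Δλ = -168.8° (west) — crosses 180°.
Leg 6: +141.2° → -67.5°, shortest Δλ = 151.3° (east) — crosses 180°.
Total crossings: 3.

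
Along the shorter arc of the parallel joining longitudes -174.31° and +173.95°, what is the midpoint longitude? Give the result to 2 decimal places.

+179.82°

Signed shortest Δλ from -174.31° to +173.95° is -11.74°.
Midpoint longitude = -174.31° + (-11.74°)/2 = -174.31° − 5.87° = -180.18°.
Normalise into (−180°, 180°]: +179.82°.
(The naïve average (-174.31 + +173.95)/2 = -0.18° is on the wrong side of the globe.)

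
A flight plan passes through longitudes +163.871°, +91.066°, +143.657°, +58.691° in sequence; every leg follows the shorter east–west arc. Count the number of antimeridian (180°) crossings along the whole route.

Leg 1: +163.871° → +91.066°, shortest Δλ = -72.805° (west) — does not cross 180°.
Leg 2: +91.066° → +143.657°, shortest Δλ = 52.591° (east) — does not cross 180°.
Leg 3: +143.657° → +58.691°, shortest Δλ = -84.966° (west) — does not cross 180°.
Total crossings: 0.

0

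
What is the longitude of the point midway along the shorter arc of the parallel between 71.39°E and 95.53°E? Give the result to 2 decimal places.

83.46°E

Signed shortest Δλ from +71.39° to +95.53° is +24.14°.
Midpoint longitude = +71.39° + (+24.14°)/2 = +71.39° + 12.07° = +83.46°.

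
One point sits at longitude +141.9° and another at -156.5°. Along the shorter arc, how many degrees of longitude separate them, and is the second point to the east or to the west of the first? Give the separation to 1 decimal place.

Raw difference: -156.5 − 141.9 = -298.4°.
Normalise into (−180°, 180°]: -298.4° + 360° = 61.6°.
Positive ⇒ the second point lies to the east; separation 61.6°.

61.6° east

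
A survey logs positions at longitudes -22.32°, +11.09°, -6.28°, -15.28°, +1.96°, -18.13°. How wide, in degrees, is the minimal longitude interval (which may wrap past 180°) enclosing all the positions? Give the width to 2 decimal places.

33.41°

Sort the longitudes: -22.32°, -18.13°, -15.28°, -6.28°, +1.96°, +11.09°.
Eastward gaps between consecutive values (wrapping around): 4.19°, 2.85°, 9.00°, 8.24°, 9.13°, 326.59°.
Largest gap = 326.59° ⇒ minimal covering band is its complement: 360° − 326.59° = 33.41°.
Band runs from -22.32° eastward to +11.09°.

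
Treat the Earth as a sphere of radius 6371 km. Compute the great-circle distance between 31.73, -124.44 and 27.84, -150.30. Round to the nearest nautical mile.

Δλ = -150.30 − -124.44 = -25.86°.
Δφ = 27.84 − 31.73 = -3.89°.
a = sin²(Δφ/2) + cos φ₁ · cos φ₂ · sin²(Δλ/2) = 0.038808.
c = 2·atan2(√a, √(1−a)) = 0.39659 rad → d = 6371·c ≈ 2526.67 km ≈ 1364.29 nmi.

1364 nmi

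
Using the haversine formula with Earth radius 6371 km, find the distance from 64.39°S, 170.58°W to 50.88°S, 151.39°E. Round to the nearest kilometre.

Δλ = 151.39 − -170.58 = 321.97°; wrapped into (−180°, 180°]: -38.03°.
Δφ = -50.88 − -64.39 = 13.51°.
a = sin²(Δφ/2) + cos φ₁ · cos φ₂ · sin²(Δλ/2) = 0.042786.
c = 2·atan2(√a, √(1−a)) = 0.41671 rad → d = 6371·c ≈ 2654.84 km.

2655 km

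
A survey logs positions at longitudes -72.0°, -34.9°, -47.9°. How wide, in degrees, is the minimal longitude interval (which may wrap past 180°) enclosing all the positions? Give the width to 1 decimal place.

Sort the longitudes: -72.0°, -47.9°, -34.9°.
Eastward gaps between consecutive values (wrapping around): 24.1°, 13.0°, 322.9°.
Largest gap = 322.9° ⇒ minimal covering band is its complement: 360° − 322.9° = 37.1°.
Band runs from -72.0° eastward to -34.9°.

37.1°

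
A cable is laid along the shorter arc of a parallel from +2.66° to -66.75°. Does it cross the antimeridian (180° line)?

No

Signed shortest Δλ = ((-66.75 − 2.66 + 180) mod 360) − 180 = -69.41°.
Going west by 69.41° from +2.66° reaches -66.75° without touching 180°.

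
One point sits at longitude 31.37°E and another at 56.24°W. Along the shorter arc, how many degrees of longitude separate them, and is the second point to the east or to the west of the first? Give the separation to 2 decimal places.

87.61° west

Raw difference: -56.24 − 31.37 = -87.61°.
Normalise into (−180°, 180°]: -87.61° stays -87.61°.
Negative ⇒ the second point lies to the west; separation 87.61°.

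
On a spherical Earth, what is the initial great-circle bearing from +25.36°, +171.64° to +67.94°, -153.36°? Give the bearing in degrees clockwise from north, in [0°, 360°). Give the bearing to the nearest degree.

17°

Δλ = -153.36 − 171.64 = -325.00°; wrapped into (−180°, 180°]: 35.00°.
θ = atan2( sin Δλ · cos φ₂ , cos φ₁ · sin φ₂ − sin φ₁ · cos φ₂ · cos Δλ )
  = atan2(0.21542, 0.70571) = 16.975° → normalised to [0°, 360°): 16.975°.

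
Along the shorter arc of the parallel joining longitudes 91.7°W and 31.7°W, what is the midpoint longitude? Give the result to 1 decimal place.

61.7°W

Signed shortest Δλ from -91.7° to -31.7° is +60.0°.
Midpoint longitude = -91.7° + (+60.0°)/2 = -91.7° + 30.0° = -61.7°.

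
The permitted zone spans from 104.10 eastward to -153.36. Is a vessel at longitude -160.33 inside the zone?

Yes

Band width going east from +104.10° to -153.36°: ((-153.36 − 104.10) mod 360) = 102.54°.
Offset of -160.33° east of the west edge: ((-160.33 − 104.10) mod 360) = 95.57°.
95.57° ≤ 102.54° ⇒ inside.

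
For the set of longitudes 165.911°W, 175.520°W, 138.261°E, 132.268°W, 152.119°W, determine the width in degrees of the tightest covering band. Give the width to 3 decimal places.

Sort the longitudes: -175.520°, -165.911°, -152.119°, -132.268°, +138.261°.
Eastward gaps between consecutive values (wrapping around): 9.609°, 13.792°, 19.851°, 270.529°, 46.219°.
Largest gap = 270.529° ⇒ minimal covering band is its complement: 360° − 270.529° = 89.471°.
Band runs from +138.261° eastward to -132.268°, crossing the antimeridian.

89.471°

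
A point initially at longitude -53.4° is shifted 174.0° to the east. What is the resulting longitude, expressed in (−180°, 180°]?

Start at -53.4°; shift +174.0° → +120.6°.
+120.6° already lies in (−180°, 180°].

+120.6°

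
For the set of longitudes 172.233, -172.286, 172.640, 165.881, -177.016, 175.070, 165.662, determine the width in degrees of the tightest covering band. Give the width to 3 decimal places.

Sort the longitudes: -177.016°, -172.286°, +165.662°, +165.881°, +172.233°, +172.640°, +175.070°.
Eastward gaps between consecutive values (wrapping around): 4.730°, 337.948°, 0.219°, 6.352°, 0.407°, 2.430°, 7.914°.
Largest gap = 337.948° ⇒ minimal covering band is its complement: 360° − 337.948° = 22.052°.
Band runs from +165.662° eastward to -172.286°, crossing the antimeridian.

22.052°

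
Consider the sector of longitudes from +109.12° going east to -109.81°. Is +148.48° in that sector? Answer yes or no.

Yes

Band width going east from +109.12° to -109.81°: ((-109.81 − 109.12) mod 360) = 141.07°.
Offset of +148.48° east of the west edge: ((148.48 − 109.12) mod 360) = 39.36°.
39.36° ≤ 141.07° ⇒ inside.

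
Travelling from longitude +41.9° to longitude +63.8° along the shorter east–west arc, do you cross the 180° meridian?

Signed shortest Δλ = ((63.8 − 41.9 + 180) mod 360) − 180 = 21.9°.
Going east by 21.9° from +41.9° reaches +63.8° without touching 180°.

No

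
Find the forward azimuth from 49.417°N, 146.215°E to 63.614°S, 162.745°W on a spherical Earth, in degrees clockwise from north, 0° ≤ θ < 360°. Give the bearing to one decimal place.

156.5°

Δλ = -162.745 − 146.215 = -308.960°; wrapped into (−180°, 180°]: 51.040°.
θ = atan2( sin Δλ · cos φ₂ , cos φ₁ · sin φ₂ − sin φ₁ · cos φ₂ · cos Δλ )
  = atan2(0.34557, -0.79500) = 156.506° → normalised to [0°, 360°): 156.506°.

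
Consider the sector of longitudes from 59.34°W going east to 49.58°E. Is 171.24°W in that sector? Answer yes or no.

Band width going east from -59.34° to +49.58°: ((49.58 − -59.34) mod 360) = 108.92°.
Offset of -171.24° east of the west edge: ((-171.24 − -59.34) mod 360) = 248.10°.
248.10° > 108.92° ⇒ outside.

No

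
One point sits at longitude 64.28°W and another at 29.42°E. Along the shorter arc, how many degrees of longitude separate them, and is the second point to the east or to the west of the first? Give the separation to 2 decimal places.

93.70° east

Raw difference: 29.42 − -64.28 = 93.7°.
Normalise into (−180°, 180°]: 93.7° stays 93.7°.
Positive ⇒ the second point lies to the east; separation 93.70°.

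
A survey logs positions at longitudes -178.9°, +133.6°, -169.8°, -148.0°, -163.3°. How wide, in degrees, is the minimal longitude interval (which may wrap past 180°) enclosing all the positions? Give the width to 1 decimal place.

Sort the longitudes: -178.9°, -169.8°, -163.3°, -148.0°, +133.6°.
Eastward gaps between consecutive values (wrapping around): 9.1°, 6.5°, 15.3°, 281.6°, 47.5°.
Largest gap = 281.6° ⇒ minimal covering band is its complement: 360° − 281.6° = 78.4°.
Band runs from +133.6° eastward to -148.0°, crossing the antimeridian.

78.4°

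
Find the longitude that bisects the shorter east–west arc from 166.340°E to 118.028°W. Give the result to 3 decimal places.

155.844°W

Signed shortest Δλ from +166.340° to -118.028° is +75.632°.
Midpoint longitude = +166.340° + (+75.632°)/2 = +166.340° + 37.816° = +204.156°.
Normalise into (−180°, 180°]: -155.844°.
(The naïve average (+166.340 + -118.028)/2 = 24.156° is on the wrong side of the globe.)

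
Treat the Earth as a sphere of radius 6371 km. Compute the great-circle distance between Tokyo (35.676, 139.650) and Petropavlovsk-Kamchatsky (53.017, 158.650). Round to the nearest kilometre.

2434 km

Δλ = 158.650 − 139.650 = 19.000°.
Δφ = 53.017 − 35.676 = 17.341°.
a = sin²(Δφ/2) + cos φ₁ · cos φ₂ · sin²(Δλ/2) = 0.036038.
c = 2·atan2(√a, √(1−a)) = 0.38199 rad → d = 6371·c ≈ 2433.67 km.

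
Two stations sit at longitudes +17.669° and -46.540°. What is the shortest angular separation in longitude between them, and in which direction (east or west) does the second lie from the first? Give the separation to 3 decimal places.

Raw difference: -46.540 − 17.669 = -64.209°.
Normalise into (−180°, 180°]: -64.209° stays -64.209°.
Negative ⇒ the second point lies to the west; separation 64.209°.

64.209° west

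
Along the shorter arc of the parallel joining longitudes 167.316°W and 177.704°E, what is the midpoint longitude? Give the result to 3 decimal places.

174.806°W

Signed shortest Δλ from -167.316° to +177.704° is -14.980°.
Midpoint longitude = -167.316° + (-14.980°)/2 = -167.316° − 7.490° = -174.806°.
(The naïve average (-167.316 + +177.704)/2 = 5.194° is on the wrong side of the globe.)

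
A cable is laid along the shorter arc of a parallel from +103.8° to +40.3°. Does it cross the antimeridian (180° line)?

No

Signed shortest Δλ = ((40.3 − 103.8 + 180) mod 360) − 180 = -63.5°.
Going west by 63.5° from +103.8° reaches +40.3° without touching 180°.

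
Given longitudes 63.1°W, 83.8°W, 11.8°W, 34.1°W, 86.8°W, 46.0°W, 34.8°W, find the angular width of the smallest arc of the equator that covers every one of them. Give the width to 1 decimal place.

Sort the longitudes: -86.8°, -83.8°, -63.1°, -46.0°, -34.8°, -34.1°, -11.8°.
Eastward gaps between consecutive values (wrapping around): 3.0°, 20.7°, 17.1°, 11.2°, 0.7°, 22.3°, 285.0°.
Largest gap = 285.0° ⇒ minimal covering band is its complement: 360° − 285.0° = 75.0°.
Band runs from -86.8° eastward to -11.8°.

75.0°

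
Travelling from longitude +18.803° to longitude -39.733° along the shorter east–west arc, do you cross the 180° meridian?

Signed shortest Δλ = ((-39.733 − 18.803 + 180) mod 360) − 180 = -58.536°.
Going west by 58.536° from +18.803° reaches -39.733° without touching 180°.

No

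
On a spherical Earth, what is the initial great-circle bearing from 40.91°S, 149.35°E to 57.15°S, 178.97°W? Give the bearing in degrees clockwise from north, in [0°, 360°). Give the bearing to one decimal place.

139.4°

Δλ = -178.97 − 149.35 = -328.32°; wrapped into (−180°, 180°]: 31.68°.
θ = atan2( sin Δλ · cos φ₂ , cos φ₁ · sin φ₂ − sin φ₁ · cos φ₂ · cos Δλ )
  = atan2(0.28488, -0.33259) = 139.419° → normalised to [0°, 360°): 139.419°.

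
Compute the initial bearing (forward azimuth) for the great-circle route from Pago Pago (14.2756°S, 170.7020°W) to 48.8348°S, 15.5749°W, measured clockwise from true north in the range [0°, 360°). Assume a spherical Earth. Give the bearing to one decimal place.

Δλ = -15.5749 − -170.7020 = 155.1271°.
θ = atan2( sin Δλ · cos φ₂ , cos φ₁ · sin φ₂ − sin φ₁ · cos φ₂ · cos Δλ )
  = atan2(0.27686, -0.87682) = 162.477° → normalised to [0°, 360°): 162.477°.

162.5°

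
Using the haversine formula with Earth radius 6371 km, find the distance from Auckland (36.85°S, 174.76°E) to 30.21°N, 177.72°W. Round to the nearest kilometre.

7498 km

Δλ = -177.72 − 174.76 = -352.48°; wrapped into (−180°, 180°]: 7.52°.
Δφ = 30.21 − -36.85 = 67.06°.
a = sin²(Δφ/2) + cos φ₁ · cos φ₂ · sin²(Δλ/2) = 0.308090.
c = 2·atan2(√a, √(1−a)) = 1.17687 rad → d = 6371·c ≈ 7497.82 km.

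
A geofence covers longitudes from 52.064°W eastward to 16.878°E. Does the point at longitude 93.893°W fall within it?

Band width going east from -52.064° to +16.878°: ((16.878 − -52.064) mod 360) = 68.942°.
Offset of -93.893° east of the west edge: ((-93.893 − -52.064) mod 360) = 318.171°.
318.171° > 68.942° ⇒ outside.

No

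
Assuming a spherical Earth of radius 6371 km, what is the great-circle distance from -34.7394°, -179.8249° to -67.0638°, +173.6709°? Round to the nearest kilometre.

Δλ = 173.6709 − -179.8249 = 353.4958°; wrapped into (−180°, 180°]: -6.5042°.
Δφ = -67.0638 − -34.7394 = -32.3244°.
a = sin²(Δφ/2) + cos φ₁ · cos φ₂ · sin²(Δλ/2) = 0.078514.
c = 2·atan2(√a, √(1−a)) = 0.56801 rad → d = 6371·c ≈ 3618.79 km.

3619 km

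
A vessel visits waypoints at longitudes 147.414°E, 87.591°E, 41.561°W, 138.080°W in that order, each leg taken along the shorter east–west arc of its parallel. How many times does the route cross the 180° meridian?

0

Leg 1: +147.414° → +87.591°, shortest Δλ = -59.823° (west) — does not cross 180°.
Leg 2: +87.591° → -41.561°, shortest Δλ = -129.152° (west) — does not cross 180°.
Leg 3: -41.561° → -138.080°, shortest Δλ = -96.519° (west) — does not cross 180°.
Total crossings: 0.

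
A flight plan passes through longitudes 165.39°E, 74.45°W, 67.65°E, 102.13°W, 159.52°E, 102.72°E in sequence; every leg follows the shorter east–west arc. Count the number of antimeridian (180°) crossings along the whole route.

Leg 1: +165.39° → -74.45°, shortest Δλ = 120.16° (east) — crosses 180°.
Leg 2: -74.45° → +67.65°, shortest Δλ = 142.1° (east) — does not cross 180°.
Leg 3: +67.65° → -102.13°, shortest Δλ = -169.78° (west) — does not cross 180°.
Leg 4: -102.13° → +159.52°, shortest Δλ = -98.35° (west) — crosses 180°.
Leg 5: +159.52° → +102.72°, shortest Δλ = -56.8° (west) — does not cross 180°.
Total crossings: 2.

2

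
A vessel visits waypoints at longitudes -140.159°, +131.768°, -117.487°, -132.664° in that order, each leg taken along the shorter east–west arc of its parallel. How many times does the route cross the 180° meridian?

Leg 1: -140.159° → +131.768°, shortest Δλ = -88.073° (west) — crosses 180°.
Leg 2: +131.768° → -117.487°, shortest Δλ = 110.745° (east) — crosses 180°.
Leg 3: -117.487° → -132.664°, shortest Δλ = -15.177° (west) — does not cross 180°.
Total crossings: 2.

2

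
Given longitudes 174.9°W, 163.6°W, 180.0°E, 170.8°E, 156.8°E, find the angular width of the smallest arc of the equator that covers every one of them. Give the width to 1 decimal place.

Sort the longitudes: -174.9°, -163.6°, +156.8°, +170.8°, +180.0°.
Eastward gaps between consecutive values (wrapping around): 11.3°, 320.4°, 14.0°, 9.2°, 5.1°.
Largest gap = 320.4° ⇒ minimal covering band is its complement: 360° − 320.4° = 39.6°.
Band runs from +156.8° eastward to -163.6°, crossing the antimeridian.

39.6°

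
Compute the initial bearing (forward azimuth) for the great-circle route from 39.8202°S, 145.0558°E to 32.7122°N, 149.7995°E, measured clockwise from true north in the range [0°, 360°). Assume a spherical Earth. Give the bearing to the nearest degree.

4°

Δλ = 149.7995 − 145.0558 = 4.7437°.
θ = atan2( sin Δλ · cos φ₂ , cos φ₁ · sin φ₂ − sin φ₁ · cos φ₂ · cos Δλ )
  = atan2(0.06958, 0.95204) = 4.180° → normalised to [0°, 360°): 4.180°.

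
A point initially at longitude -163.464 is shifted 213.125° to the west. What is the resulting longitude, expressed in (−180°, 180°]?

Start at -163.464°; shift −213.125° → -376.589°.
-376.589° lies outside (−180°, 180°]; add 360° → -16.589°.

-16.589°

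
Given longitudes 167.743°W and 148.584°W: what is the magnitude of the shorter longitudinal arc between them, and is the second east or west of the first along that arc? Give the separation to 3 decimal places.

19.159° east

Raw difference: -148.584 − -167.743 = 19.159°.
Normalise into (−180°, 180°]: 19.159° stays 19.159°.
Positive ⇒ the second point lies to the east; separation 19.159°.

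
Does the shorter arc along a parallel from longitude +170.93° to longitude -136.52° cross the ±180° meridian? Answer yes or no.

Naïve |-136.52 − 170.93| = 307.45° > 180°, so the shorter arc goes the other way round — across 180°.
Signed shortest Δλ = ((-136.52 − 170.93 + 180) mod 360) − 180 = 52.55°.
Going east by 52.55° from +170.93° passes through 180° before reaching -136.52°.

Yes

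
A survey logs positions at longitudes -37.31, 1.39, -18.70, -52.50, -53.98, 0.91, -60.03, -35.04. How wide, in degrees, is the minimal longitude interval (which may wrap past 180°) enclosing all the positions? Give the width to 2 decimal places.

61.42°

Sort the longitudes: -60.03°, -53.98°, -52.50°, -37.31°, -35.04°, -18.70°, +0.91°, +1.39°.
Eastward gaps between consecutive values (wrapping around): 6.05°, 1.48°, 15.19°, 2.27°, 16.34°, 19.61°, 0.48°, 298.58°.
Largest gap = 298.58° ⇒ minimal covering band is its complement: 360° − 298.58° = 61.42°.
Band runs from -60.03° eastward to +1.39°.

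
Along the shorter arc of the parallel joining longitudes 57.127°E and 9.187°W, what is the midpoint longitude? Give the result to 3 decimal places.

Signed shortest Δλ from +57.127° to -9.187° is -66.314°.
Midpoint longitude = +57.127° + (-66.314°)/2 = +57.127° − 33.157° = +23.970°.

23.970°E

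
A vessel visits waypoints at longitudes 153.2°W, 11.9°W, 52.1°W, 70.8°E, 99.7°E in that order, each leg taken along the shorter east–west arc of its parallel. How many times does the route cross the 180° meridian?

Leg 1: -153.2° → -11.9°, shortest Δλ = 141.3° (east) — does not cross 180°.
Leg 2: -11.9° → -52.1°, shortest Δλ = -40.2° (west) — does not cross 180°.
Leg 3: -52.1° → +70.8°, shortest Δλ = 122.9° (east) — does not cross 180°.
Leg 4: +70.8° → +99.7°, shortest Δλ = 28.9° (east) — does not cross 180°.
Total crossings: 0.

0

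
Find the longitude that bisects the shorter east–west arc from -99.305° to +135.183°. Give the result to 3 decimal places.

Signed shortest Δλ from -99.305° to +135.183° is -125.512°.
Midpoint longitude = -99.305° + (-125.512°)/2 = -99.305° − 62.756° = -162.061°.
(The naïve average (-99.305 + +135.183)/2 = 17.939° is on the wrong side of the globe.)

-162.061°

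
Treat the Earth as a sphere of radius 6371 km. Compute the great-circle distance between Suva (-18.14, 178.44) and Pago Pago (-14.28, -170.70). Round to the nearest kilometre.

Δλ = -170.70 − 178.44 = -349.14°; wrapped into (−180°, 180°]: 10.86°.
Δφ = -14.28 − -18.14 = 3.86°.
a = sin²(Δφ/2) + cos φ₁ · cos φ₂ · sin²(Δλ/2) = 0.009381.
c = 2·atan2(√a, √(1−a)) = 0.19402 rad → d = 6371·c ≈ 1236.07 km.

1236 km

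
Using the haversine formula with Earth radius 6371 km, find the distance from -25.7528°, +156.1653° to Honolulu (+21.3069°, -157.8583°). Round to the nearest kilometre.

7209 km

Δλ = -157.8583 − 156.1653 = -314.0236°; wrapped into (−180°, 180°]: 45.9764°.
Δφ = 21.3069 − -25.7528 = 47.0597°.
a = sin²(Δφ/2) + cos φ₁ · cos φ₂ · sin²(Δλ/2) = 0.287366.
c = 2·atan2(√a, √(1−a)) = 1.13154 rad → d = 6371·c ≈ 7209.03 km.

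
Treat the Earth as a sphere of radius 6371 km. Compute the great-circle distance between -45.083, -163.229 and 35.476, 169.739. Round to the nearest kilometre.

Δλ = 169.739 − -163.229 = 332.968°; wrapped into (−180°, 180°]: -27.032°.
Δφ = 35.476 − -45.083 = 80.559°.
a = sin²(Δφ/2) + cos φ₁ · cos φ₂ · sin²(Δλ/2) = 0.449393.
c = 2·atan2(√a, √(1−a)) = 1.46941 rad → d = 6371·c ≈ 9361.60 km.

9362 km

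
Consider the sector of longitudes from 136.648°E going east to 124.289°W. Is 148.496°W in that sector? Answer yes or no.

Band width going east from +136.648° to -124.289°: ((-124.289 − 136.648) mod 360) = 99.063°.
Offset of -148.496° east of the west edge: ((-148.496 − 136.648) mod 360) = 74.856°.
74.856° ≤ 99.063° ⇒ inside.

Yes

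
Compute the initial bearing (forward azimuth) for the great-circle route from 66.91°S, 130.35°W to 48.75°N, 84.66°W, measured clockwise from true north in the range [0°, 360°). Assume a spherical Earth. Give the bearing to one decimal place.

Δλ = -84.66 − -130.35 = 45.69°.
θ = atan2( sin Δλ · cos φ₂ , cos φ₁ · sin φ₂ − sin φ₁ · cos φ₂ · cos Δλ )
  = atan2(0.47181, 0.71854) = 33.290° → normalised to [0°, 360°): 33.290°.

33.3°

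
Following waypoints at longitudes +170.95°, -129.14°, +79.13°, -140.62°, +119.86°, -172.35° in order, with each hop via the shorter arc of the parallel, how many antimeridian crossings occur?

5

Leg 1: +170.95° → -129.14°, shortest Δλ = 59.91° (east) — crosses 180°.
Leg 2: -129.14° → +79.13°, shortest Δλ = -151.73° (west) — crosses 180°.
Leg 3: +79.13° → -140.62°, shortest Δλ = 140.25° (east) — crosses 180°.
Leg 4: -140.62° → +119.86°, shortest Δλ = -99.52° (west) — crosses 180°.
Leg 5: +119.86° → -172.35°, shortest Δλ = 67.79° (east) — crosses 180°.
Total crossings: 5.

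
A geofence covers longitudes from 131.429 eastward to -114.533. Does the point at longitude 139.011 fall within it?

Band width going east from +131.429° to -114.533°: ((-114.533 − 131.429) mod 360) = 114.038°.
Offset of +139.011° east of the west edge: ((139.011 − 131.429) mod 360) = 7.582°.
7.582° ≤ 114.038° ⇒ inside.

Yes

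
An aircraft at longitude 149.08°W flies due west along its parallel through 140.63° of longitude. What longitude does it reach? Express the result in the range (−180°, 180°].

70.29°E

Start at -149.08°; shift −140.63° → -289.71°.
-289.71° lies outside (−180°, 180°]; add 360° → +70.29°.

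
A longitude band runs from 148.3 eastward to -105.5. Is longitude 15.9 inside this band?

Band width going east from +148.3° to -105.5°: ((-105.5 − 148.3) mod 360) = 106.2°.
Offset of +15.9° east of the west edge: ((15.9 − 148.3) mod 360) = 227.6°.
227.6° > 106.2° ⇒ outside.

No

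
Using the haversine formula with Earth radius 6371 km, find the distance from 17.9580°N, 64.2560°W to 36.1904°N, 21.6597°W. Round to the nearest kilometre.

Δλ = -21.6597 − -64.2560 = 42.5963°.
Δφ = 36.1904 − 17.9580 = 18.2324°.
a = sin²(Δφ/2) + cos φ₁ · cos φ₂ · sin²(Δλ/2) = 0.126390.
c = 2·atan2(√a, √(1−a)) = 0.72693 rad → d = 6371·c ≈ 4631.26 km.

4631 km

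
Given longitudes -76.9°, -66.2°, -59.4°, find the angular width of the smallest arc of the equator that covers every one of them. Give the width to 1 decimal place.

17.5°

Sort the longitudes: -76.9°, -66.2°, -59.4°.
Eastward gaps between consecutive values (wrapping around): 10.7°, 6.8°, 342.5°.
Largest gap = 342.5° ⇒ minimal covering band is its complement: 360° − 342.5° = 17.5°.
Band runs from -76.9° eastward to -59.4°.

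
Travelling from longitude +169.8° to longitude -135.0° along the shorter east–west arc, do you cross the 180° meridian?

Yes

Naïve |-135.0 − 169.8| = 304.8° > 180°, so the shorter arc goes the other way round — across 180°.
Signed shortest Δλ = ((-135.0 − 169.8 + 180) mod 360) − 180 = 55.2°.
Going east by 55.2° from +169.8° passes through 180° before reaching -135.0°.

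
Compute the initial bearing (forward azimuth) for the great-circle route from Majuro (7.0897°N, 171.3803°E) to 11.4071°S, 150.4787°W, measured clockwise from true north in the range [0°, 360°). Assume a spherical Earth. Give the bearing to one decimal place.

Δλ = -150.4787 − 171.3803 = -321.8590°; wrapped into (−180°, 180°]: 38.1410°.
θ = atan2( sin Δλ · cos φ₂ , cos φ₁ · sin φ₂ − sin φ₁ · cos φ₂ · cos Δλ )
  = atan2(0.60540, -0.29142) = 115.705° → normalised to [0°, 360°): 115.705°.

115.7°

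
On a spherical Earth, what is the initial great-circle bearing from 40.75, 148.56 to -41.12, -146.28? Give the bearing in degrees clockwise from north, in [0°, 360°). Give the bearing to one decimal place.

135.9°

Δλ = -146.28 − 148.56 = -294.84°; wrapped into (−180°, 180°]: 65.16°.
θ = atan2( sin Δλ · cos φ₂ , cos φ₁ · sin φ₂ − sin φ₁ · cos φ₂ · cos Δλ )
  = atan2(0.68364, -0.70478) = 135.872° → normalised to [0°, 360°): 135.872°.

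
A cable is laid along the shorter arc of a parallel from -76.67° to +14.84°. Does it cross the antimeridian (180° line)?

Signed shortest Δλ = ((14.84 − -76.67 + 180) mod 360) − 180 = 91.51°.
Going east by 91.51° from -76.67° reaches +14.84° without touching 180°.

No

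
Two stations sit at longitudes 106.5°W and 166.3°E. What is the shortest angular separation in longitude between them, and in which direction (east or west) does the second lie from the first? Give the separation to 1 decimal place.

87.2° west

Raw difference: 166.3 − -106.5 = 272.8°.
Normalise into (−180°, 180°]: 272.8° − 360° = -87.2°.
Negative ⇒ the second point lies to the west; separation 87.2°.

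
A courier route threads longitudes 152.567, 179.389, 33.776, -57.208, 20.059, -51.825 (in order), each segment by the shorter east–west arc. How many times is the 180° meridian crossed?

Leg 1: +152.567° → +179.389°, shortest Δλ = 26.822° (east) — does not cross 180°.
Leg 2: +179.389° → +33.776°, shortest Δλ = -145.613° (west) — does not cross 180°.
Leg 3: +33.776° → -57.208°, shortest Δλ = -90.984° (west) — does not cross 180°.
Leg 4: -57.208° → +20.059°, shortest Δλ = 77.267° (east) — does not cross 180°.
Leg 5: +20.059° → -51.825°, shortest Δλ = -71.884° (west) — does not cross 180°.
Total crossings: 0.

0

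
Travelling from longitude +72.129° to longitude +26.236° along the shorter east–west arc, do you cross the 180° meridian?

No

Signed shortest Δλ = ((26.236 − 72.129 + 180) mod 360) − 180 = -45.893°.
Going west by 45.893° from +72.129° reaches +26.236° without touching 180°.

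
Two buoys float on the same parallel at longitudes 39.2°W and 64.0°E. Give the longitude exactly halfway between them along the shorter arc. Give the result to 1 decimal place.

12.4°E

Signed shortest Δλ from -39.2° to +64.0° is +103.2°.
Midpoint longitude = -39.2° + (+103.2°)/2 = -39.2° + 51.6° = +12.4°.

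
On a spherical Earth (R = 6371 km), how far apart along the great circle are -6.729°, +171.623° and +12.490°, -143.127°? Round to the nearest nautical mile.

2936 nmi

Δλ = -143.127 − 171.623 = -314.750°; wrapped into (−180°, 180°]: 45.250°.
Δφ = 12.490 − -6.729 = 19.219°.
a = sin²(Δφ/2) + cos φ₁ · cos φ₂ · sin²(Δλ/2) = 0.171361.
c = 2·atan2(√a, √(1−a)) = 0.85360 rad → d = 6371·c ≈ 5438.26 km ≈ 2936.42 nmi.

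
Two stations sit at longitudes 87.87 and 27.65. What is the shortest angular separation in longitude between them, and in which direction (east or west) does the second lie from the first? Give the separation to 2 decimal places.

60.22° west

Raw difference: 27.65 − 87.87 = -60.22°.
Normalise into (−180°, 180°]: -60.22° stays -60.22°.
Negative ⇒ the second point lies to the west; separation 60.22°.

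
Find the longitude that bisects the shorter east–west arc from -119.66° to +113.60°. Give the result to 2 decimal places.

Signed shortest Δλ from -119.66° to +113.60° is -126.74°.
Midpoint longitude = -119.66° + (-126.74°)/2 = -119.66° − 63.37° = -183.03°.
Normalise into (−180°, 180°]: +176.97°.
(The naïve average (-119.66 + +113.60)/2 = -3.03° is on the wrong side of the globe.)

+176.97°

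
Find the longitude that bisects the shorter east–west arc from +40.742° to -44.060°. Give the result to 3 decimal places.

-1.659°

Signed shortest Δλ from +40.742° to -44.060° is -84.802°.
Midpoint longitude = +40.742° + (-84.802°)/2 = +40.742° − 42.401° = -1.659°.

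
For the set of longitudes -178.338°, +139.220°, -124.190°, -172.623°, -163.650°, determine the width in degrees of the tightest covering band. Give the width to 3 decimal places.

96.590°

Sort the longitudes: -178.338°, -172.623°, -163.650°, -124.190°, +139.220°.
Eastward gaps between consecutive values (wrapping around): 5.715°, 8.973°, 39.460°, 263.410°, 42.442°.
Largest gap = 263.410° ⇒ minimal covering band is its complement: 360° − 263.410° = 96.590°.
Band runs from +139.220° eastward to -124.190°, crossing the antimeridian.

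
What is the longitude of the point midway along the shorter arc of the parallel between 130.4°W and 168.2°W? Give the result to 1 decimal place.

149.3°W

Signed shortest Δλ from -130.4° to -168.2° is -37.8°.
Midpoint longitude = -130.4° + (-37.8°)/2 = -130.4° − 18.9° = -149.3°.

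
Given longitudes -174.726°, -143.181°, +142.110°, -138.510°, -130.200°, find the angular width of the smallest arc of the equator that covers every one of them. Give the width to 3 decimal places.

Sort the longitudes: -174.726°, -143.181°, -138.510°, -130.200°, +142.110°.
Eastward gaps between consecutive values (wrapping around): 31.545°, 4.671°, 8.310°, 272.310°, 43.164°.
Largest gap = 272.310° ⇒ minimal covering band is its complement: 360° − 272.310° = 87.690°.
Band runs from +142.110° eastward to -130.200°, crossing the antimeridian.

87.690°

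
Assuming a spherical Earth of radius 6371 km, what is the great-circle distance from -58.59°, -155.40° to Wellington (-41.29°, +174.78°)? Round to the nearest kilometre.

2831 km

Δλ = 174.78 − -155.40 = 330.18°; wrapped into (−180°, 180°]: -29.82°.
Δφ = -41.29 − -58.59 = 17.30°.
a = sin²(Δφ/2) + cos φ₁ · cos φ₂ · sin²(Δλ/2) = 0.048544.
c = 2·atan2(√a, √(1−a)) = 0.44430 rad → d = 6371·c ≈ 2830.64 km.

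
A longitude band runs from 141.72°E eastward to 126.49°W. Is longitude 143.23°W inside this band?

Yes

Band width going east from +141.72° to -126.49°: ((-126.49 − 141.72) mod 360) = 91.79°.
Offset of -143.23° east of the west edge: ((-143.23 − 141.72) mod 360) = 75.05°.
75.05° ≤ 91.79° ⇒ inside.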